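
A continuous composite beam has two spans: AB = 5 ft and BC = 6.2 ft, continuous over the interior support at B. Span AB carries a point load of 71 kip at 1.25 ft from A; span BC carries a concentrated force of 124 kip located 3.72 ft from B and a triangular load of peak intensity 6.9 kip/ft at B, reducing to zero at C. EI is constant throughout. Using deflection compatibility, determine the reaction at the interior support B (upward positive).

Insert a hinge at B; M_B is the redundant, and each span becomes simply supported.
End slopes at the hinge B, treating each span as simply supported:
  span AB: point load 71 at a = 1.25: Pab(L + a)/(6LEI) = 69.34/EI
  span BC: point load 124 at a = 3.72: Pab(L + b)/(6LEI) = 266.9/EI
  span BC: triangular load, peak 6.9: w₀L³/(45EI) = 36.54/EI
  relative rotation θ_0 = (69.34 + 303.5)/EI = 372.8/EI
A unit hogging moment at B produces rotation L₁/(3EI) + L₂/(3EI) = 3.733/EI.
Slope continuity at B: θ_0 = M_B·3.733/EI, so M_B = 372.8/3.733 = 99.86 kip·ft (hogging).
Span AB, ΣM about A with M_B applied at B: R_B^{AB}·5 = 88.75 + 99.86, so R_B^{AB} = 37.72 kip and R_A = 71 − 37.72 = 33.28 kip.
Span BC, ΣM about C: R_B^{BC}·6.2 = 395.9 + 99.86, so R_B^{BC} = 79.97 kip and R_C = 145.4 − 79.97 = 65.42 kip.
R_B = 37.72 + 79.97 = 117.7 kip.

R_B = 117.7 kip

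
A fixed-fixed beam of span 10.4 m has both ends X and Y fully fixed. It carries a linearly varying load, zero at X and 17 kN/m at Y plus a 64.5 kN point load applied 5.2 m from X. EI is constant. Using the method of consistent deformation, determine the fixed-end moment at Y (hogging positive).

Take the two fixed-end moments M_X, M_Y as redundants; the released structure is the simple span XY.
Simple-span end rotations at X and Y under the given loads:
  at X: triangular load, peak 17: 7w₀L³/(360EI) = 371.8/EI
  at Y: triangular load, peak 17: w₀L³/(45EI) = 424.9/EI
  at X: point load 64.5 at a = 5.2: Pab(L + b)/(6LEI) = 436/EI
  at Y: point load 64.5 at a = 5.2: Pab(L + a)/(6LEI) = 436/EI
  θ_X0 = 807.9/EI,  θ_Y0 = 861/EI
Flexibility coefficients: a unit moment at one end gives L/(3EI) there and L/(6EI) at the far end, so f₁₁ = f₂₂ = 3.467/EI and f₁₂ = f₂₁ = 1.733/EI.
Compatibility — zero rotation at each built-in end:
  3.467 M_X + 1.733 M_Y = 807.9
  1.733 M_X + 3.467 M_Y = 861
Solving the pair gives M_X = 145.1 kN·m and M_Y = 175.8 kN·m (hogging).

M_Y = 175.8 kN·m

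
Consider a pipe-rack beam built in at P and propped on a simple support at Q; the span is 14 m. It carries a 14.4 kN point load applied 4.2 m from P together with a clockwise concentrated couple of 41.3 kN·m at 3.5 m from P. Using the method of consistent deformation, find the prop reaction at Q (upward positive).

R_Q = 3.686 kN

Remove the prop at Q; the released (primary) structure is a cantilever built in at P.
Downward deflection at the released point Q due to the loads:
  point load 14.4 at a = 4.2: Pa²(3L − a)/(6EI) = 1600/EI
  clockwise couple 41.3 at a = 3.5: M₀a(2L − a)/(2EI) = 1771/EI
  δ_0 = 3371/EI
Tip deflection under a unit load at Q: L³/(3EI) = 914.7/EI.
The prop prevents deflection at Q: R_Q = δ_0/δ_{QQ} = 3371/914.7 = 3.686 kN.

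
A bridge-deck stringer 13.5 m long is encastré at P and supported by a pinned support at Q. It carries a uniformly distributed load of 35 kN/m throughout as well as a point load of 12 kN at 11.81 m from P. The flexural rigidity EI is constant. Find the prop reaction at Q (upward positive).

R_Q = 186.9 kN

Take the reaction at Q as the redundant and release it; the primary structure is a cantilever fixed at P.
Free-end deflection of the primary structure under the applied loading (downward +):
  UDL 35: wL⁴/(8EI) = 145316/EI
  point load 12 at a = 11.81: Pa²(3L − a)/(6EI) = 8003/EI
  δ_0 = 153319/EI
Tip deflection under a unit load at Q: L³/(3EI) = 820.1/EI.
The prop prevents deflection at Q: R_Q = δ_0/δ_{QQ} = 153319/820.1 = 186.9 kN.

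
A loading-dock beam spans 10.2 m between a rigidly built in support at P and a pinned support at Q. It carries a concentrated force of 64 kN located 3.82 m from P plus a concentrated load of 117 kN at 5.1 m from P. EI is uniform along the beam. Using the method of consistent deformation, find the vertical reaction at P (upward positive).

R_P = 132.7 kN

Release the roller at Q. Primary structure: cantilever fixed at P.
Deflection at Q on the released cantilever, summing each load's contribution:
  point load 64 at a = 3.82: Pa²(3L − a)/(6EI) = 4168/EI
  point load 117 at a = 5.1: Pa²(3L − a)/(6EI) = 12933/EI
  δ_0 = 17102/EI
Flexibility coefficient — unit upward force at Q: δ_{QQ} = L³/(3EI) = 353.7/EI.
Compatibility at Q: δ_0 − R_Q·δ_{QQ} = 0, so R_Q = 17102/353.7 = 48.35 kN.
Vertical equilibrium: R_P = ΣP − R_Q = 181 − 48.35 = 132.7 kN.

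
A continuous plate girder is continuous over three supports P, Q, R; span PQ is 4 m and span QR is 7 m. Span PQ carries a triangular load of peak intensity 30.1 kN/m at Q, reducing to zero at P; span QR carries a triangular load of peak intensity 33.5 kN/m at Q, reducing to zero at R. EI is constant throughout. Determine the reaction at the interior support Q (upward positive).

Insert a hinge at Q; M_Q is the redundant, and each span becomes simply supported.
Discontinuity in slope at Q on the released structure — sum the simple-span end rotations:
  span PQ: triangular load, peak 30.1: w₀L³/(45EI) = 42.81/EI
  span QR: triangular load, peak 33.5: w₀L³/(45EI) = 255.3/EI
  relative rotation θ_0 = (42.81 + 255.3)/EI = 298.2/EI
A unit hogging moment at Q produces rotation L₁/(3EI) + L₂/(3EI) = 3.667/EI.
Slope continuity at Q: θ_0 = M_Q·3.667/EI, so M_Q = 298.2/3.667 = 81.31 kN·m (hogging).
Span PQ, ΣM about P with M_Q applied at Q: R_Q^{PQ}·4 = 160.5 + 81.31, so R_Q^{PQ} = 60.46 kN and R_P = 60.2 − 60.46 = -0.262 kN.
Span QR, ΣM about R: R_Q^{QR}·7 = 547.2 + 81.31, so R_Q^{QR} = 89.78 kN and R_R = 117.2 − 89.78 = 27.47 kN.
R_Q = 60.46 + 89.78 = 150.2 kN.

R_Q = 150.2 kN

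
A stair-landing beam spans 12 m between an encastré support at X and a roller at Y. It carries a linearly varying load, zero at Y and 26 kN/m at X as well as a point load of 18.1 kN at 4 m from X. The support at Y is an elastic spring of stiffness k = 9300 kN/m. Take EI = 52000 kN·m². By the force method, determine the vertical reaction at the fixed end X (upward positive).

Release the roller at Y. Primary structure: cantilever fixed at X.
Downward deflection at the released point Y due to the loads:
  triangular load, peak 26 at the fixed end: w₀L⁴/(30EI) = 17971/EI
  point load 18.1 at a = 4: Pa²(3L − a)/(6EI) = 1545/EI
  δ_0 = 19516/EI
Tip deflection under a unit load at Y: L³/(3EI) = 576/EI.
With EI = 52000 kN·m²: δ_0 = 0.3753 m and δ_{YY} = 0.011077 m/kN.
Compatibility — the spring shortens by R_Y/k under the reaction it provides: δ_0 − R_Y·δ_{YY} = R_Y/k. With 1/k = 0.000108 m/kN, R_Y = δ_0 / (δ_{YY} + 1/k) = 0.3753 / (0.011077 + 0.000108) = 33.56 kN.
Vertical equilibrium: R_X = ΣP − R_Y = 174.1 − 33.56 = 140.5 kN.

R_X = 140.5 kN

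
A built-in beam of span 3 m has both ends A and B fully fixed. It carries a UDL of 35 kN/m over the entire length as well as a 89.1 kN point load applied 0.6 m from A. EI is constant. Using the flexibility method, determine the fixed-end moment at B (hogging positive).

Release both end moments; the primary structure is a simply-supported span AB with redundants M_A and M_B.
Simple-span end rotations at A and B under the given loads:
  at A: UDL 35: wL³/(24EI) = 39.38/EI
  at B: UDL 35: wL³/(24EI) = 39.38/EI
  at A: point load 89.1 at a = 0.6: Pab(L + b)/(6LEI) = 38.49/EI
  at B: point load 89.1 at a = 0.6: Pab(L + a)/(6LEI) = 25.66/EI
  θ_A0 = 77.87/EI,  θ_B0 = 65.04/EI
Flexibility coefficients: a unit moment at one end gives L/(3EI) there and L/(6EI) at the far end, so f₁₁ = f₂₂ = 1/EI and f₁₂ = f₂₁ = 0.5/EI.
Compatibility — zero rotation at each built-in end:
  1 M_A + 0.5 M_B = 77.87
  0.5 M_A + 1 M_B = 65.04
Solving the pair gives M_A = 60.46 kN·m and M_B = 34.8 kN·m (hogging).

M_B = 34.8 kN·m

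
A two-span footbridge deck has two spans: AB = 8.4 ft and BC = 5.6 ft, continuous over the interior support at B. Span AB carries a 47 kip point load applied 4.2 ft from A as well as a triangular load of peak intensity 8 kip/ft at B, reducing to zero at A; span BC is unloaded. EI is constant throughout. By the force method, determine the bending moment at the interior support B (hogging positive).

Insert a hinge at B; M_B is the redundant, and each span becomes simply supported.
Rotations at B on the released spans (each span's end-slope, ×1/EI):
  span AB: point load 47 at a = 4.2: Pab(L + a)/(6LEI) = 207.3/EI
  span AB: triangular load, peak 8: w₀L³/(45EI) = 105.4/EI
  relative rotation θ_0 = (312.6 + 0)/EI = 312.6/EI
A unit hogging moment at B produces rotation L₁/(3EI) + L₂/(3EI) = 4.667/EI.
Compatibility: M_B·(L₁+L₂)/(3EI) = θ_0, giving M_B = 66.99 kip·ft (hogging).

M_B = 66.99 kip·ft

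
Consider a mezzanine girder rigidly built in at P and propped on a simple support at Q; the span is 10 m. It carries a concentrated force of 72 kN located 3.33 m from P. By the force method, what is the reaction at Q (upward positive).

R_Q = 10.65 kN

Take the reaction at Q as the redundant and release it; the primary structure is a cantilever fixed at P.
Free-end deflection of the primary structure under the applied loading (downward +):
  point load 72 at a = 3.33: Pa²(3L − a)/(6EI) = 3549/EI
Flexibility coefficient — unit upward force at Q: δ_{QQ} = L³/(3EI) = 333.3/EI.
Compatibility at Q: δ_0 − R_Q·δ_{QQ} = 0, so R_Q = 3549/333.3 = 10.65 kN.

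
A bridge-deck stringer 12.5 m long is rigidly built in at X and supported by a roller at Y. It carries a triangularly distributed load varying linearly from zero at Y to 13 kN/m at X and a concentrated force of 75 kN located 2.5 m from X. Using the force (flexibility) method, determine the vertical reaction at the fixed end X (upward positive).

Remove the prop at Y; the released (primary) structure is a cantilever built in at X.
Downward deflection at the released point Y due to the loads:
  triangular load, peak 13 at the fixed end: w₀L⁴/(30EI) = 10579/EI
  point load 75 at a = 2.5: Pa²(3L − a)/(6EI) = 2734/EI
  δ_0 = 13314/EI
Flexibility coefficient — unit upward force at Y: δ_{YY} = L³/(3EI) = 651/EI.
The prop prevents deflection at Y: R_Y = δ_0/δ_{YY} = 13314/651 = 20.45 kN.
Vertical equilibrium: R_X = ΣP − R_Y = 156.2 − 20.45 = 135.8 kN.

R_X = 135.8 kN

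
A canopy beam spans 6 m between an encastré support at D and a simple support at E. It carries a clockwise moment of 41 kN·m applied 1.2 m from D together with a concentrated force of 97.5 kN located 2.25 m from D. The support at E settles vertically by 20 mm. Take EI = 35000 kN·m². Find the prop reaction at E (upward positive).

Choose R_E as the redundant. The primary structure is the cantilever fixed at D.
Downward deflection at the released point E due to the loads:
  clockwise couple 41 at a = 1.2: M₀a(2L − a)/(2EI) = 265.7/EI
  point load 97.5 at a = 2.25: Pa²(3L − a)/(6EI) = 1296/EI
  δ_0 = 1561/EI
Tip deflection under a unit load at E: L³/(3EI) = 72/EI.
With EI = 35000 kN·m²: δ_0 = 0.04461 m and δ_{EE} = 0.002057 m/kN.
Compatibility — the beam at E must follow the support down by 0.02 m: δ_0 − R_E·δ_{EE} = 0.02, so R_E = (0.04461 − 0.02)/0.002057 = 11.96 kN.

R_E = 11.96 kN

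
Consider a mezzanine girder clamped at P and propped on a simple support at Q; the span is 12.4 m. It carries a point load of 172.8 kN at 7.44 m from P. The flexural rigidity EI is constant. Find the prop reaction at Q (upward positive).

R_Q = 74.65 kN

Release the roller at Q. Primary structure: cantilever fixed at P.
Free-end deflection of the primary structure under the applied loading (downward +):
  point load 172.8 at a = 7.44: Pa²(3L − a)/(6EI) = 47443/EI
Tip deflection under a unit load at Q: L³/(3EI) = 635.5/EI.
The prop prevents deflection at Q: R_Q = δ_0/δ_{QQ} = 47443/635.5 = 74.65 kN.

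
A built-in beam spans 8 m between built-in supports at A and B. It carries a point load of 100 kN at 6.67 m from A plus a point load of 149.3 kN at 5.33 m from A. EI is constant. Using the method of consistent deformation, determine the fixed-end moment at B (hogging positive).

M_B = 269.4 kN·m

Release both end moments; the primary structure is a simply-supported span AB with redundants M_A and M_B.
End rotations of the released simple span under the applied load (×1/EI):
  at A: point load 100 at a = 6.67: Pab(L + b)/(6LEI) = 172.4/EI
  at B: point load 100 at a = 6.67: Pab(L + a)/(6LEI) = 271.1/EI
  at A: point load 149.3 at a = 5.33: Pab(L + b)/(6LEI) = 472.3/EI
  at B: point load 149.3 at a = 5.33: Pab(L + a)/(6LEI) = 590/EI
  θ_A0 = 644.7/EI,  θ_B0 = 861.2/EI
Flexibility coefficients: a unit moment at one end gives L/(3EI) there and L/(6EI) at the far end, so f₁₁ = f₂₂ = 2.667/EI and f₁₂ = f₂₁ = 1.333/EI.
Compatibility — zero rotation at each built-in end:
  2.667 M_A + 1.333 M_B = 644.7
  1.333 M_A + 2.667 M_B = 861.2
Solving the pair gives M_A = 107.1 kN·m and M_B = 269.4 kN·m (hogging).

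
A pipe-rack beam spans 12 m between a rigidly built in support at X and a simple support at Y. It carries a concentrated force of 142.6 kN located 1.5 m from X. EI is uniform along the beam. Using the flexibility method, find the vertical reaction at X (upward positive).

R_X = 139.4 kN

Choose R_Y as the redundant. The primary structure is the cantilever fixed at X.
Deflection at Y on the released cantilever, summing each load's contribution:
  point load 142.6 at a = 1.5: Pa²(3L − a)/(6EI) = 1845/EI
Flexibility coefficient — unit upward force at Y: δ_{YY} = L³/(3EI) = 576/EI.
Compatibility at Y: δ_0 − R_Y·δ_{YY} = 0, so R_Y = 1845/576 = 3.203 kN.
Vertical equilibrium: R_X = ΣP − R_Y = 142.6 − 3.203 = 139.4 kN.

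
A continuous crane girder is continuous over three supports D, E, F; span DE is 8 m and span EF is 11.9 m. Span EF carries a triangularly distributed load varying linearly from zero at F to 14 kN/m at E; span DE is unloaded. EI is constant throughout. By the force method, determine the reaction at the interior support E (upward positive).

Release continuity at E by inserting a hinge; the redundant is the internal moment M_E. The primary structure is two simply-supported spans DE and EF.
Discontinuity in slope at E on the released structure — sum the simple-span end rotations:
  span EF: triangular load, peak 14: w₀L³/(45EI) = 524.3/EI
  relative rotation θ_0 = (0 + 524.3)/EI = 524.3/EI
A unit hogging moment at E produces rotation L₁/(3EI) + L₂/(3EI) = 6.633/EI.
Compatibility: M_E·(L₁+L₂)/(3EI) = θ_0, giving M_E = 79.04 kN·m (hogging).
Span DE, ΣM about D with M_E applied at E: R_E^{DE}·8 = 0 + 79.04, so R_E^{DE} = 9.879 kN and R_D = 0 − 9.879 = -9.879 kN.
Span EF, ΣM about F: R_E^{EF}·11.9 = 660.8 + 79.04, so R_E^{EF} = 62.18 kN and R_F = 83.3 − 62.18 = 21.12 kN.
R_E = 9.879 + 62.18 = 72.05 kN.

R_E = 72.05 kN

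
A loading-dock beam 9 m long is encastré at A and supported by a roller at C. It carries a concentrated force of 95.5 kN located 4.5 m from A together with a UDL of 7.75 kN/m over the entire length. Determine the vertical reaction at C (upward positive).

R_C = 56 kN

Release the roller at C. Primary structure: cantilever fixed at A.
Deflection at C on the released cantilever, summing each load's contribution:
  point load 95.5 at a = 4.5: Pa²(3L − a)/(6EI) = 7252/EI
  UDL 7.75: wL⁴/(8EI) = 6356/EI
  δ_0 = 13608/EI
Flexibility coefficient — unit upward force at C: δ_{CC} = L³/(3EI) = 243/EI.
The prop prevents deflection at C: R_C = δ_0/δ_{CC} = 13608/243 = 56 kN.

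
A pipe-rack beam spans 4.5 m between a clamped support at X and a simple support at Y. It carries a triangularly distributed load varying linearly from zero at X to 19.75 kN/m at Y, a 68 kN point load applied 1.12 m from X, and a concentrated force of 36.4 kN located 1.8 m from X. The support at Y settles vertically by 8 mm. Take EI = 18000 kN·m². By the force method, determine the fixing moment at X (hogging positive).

M_X = 126.2 kN·m

Choose R_Y as the redundant. The primary structure is the cantilever fixed at X.
Downward deflection at the released point Y due to the loads:
  triangular load, peak 19.75 at the free end: 11w₀L⁴/(120EI) = 742.4/EI
  point load 68 at a = 1.12: Pa²(3L − a)/(6EI) = 176/EI
  point load 36.4 at a = 1.8: Pa²(3L − a)/(6EI) = 230/EI
  δ_0 = 1148/EI
Tip deflection under a unit load at Y: L³/(3EI) = 30.38/EI.
With EI = 18000 kN·m²: δ_0 = 0.063798 m and δ_{YY} = 0.001687 m/kN.
Compatibility — the beam at Y must follow the support down by 0.008 m: δ_0 − R_Y·δ_{YY} = 0.008, so R_Y = (0.063798 − 0.008)/0.001687 = 33.07 kN.
Moment equilibrium about X: M_X = Σ(load moments about X) − R_Y·L = 275 − 33.07×4.5 = 126.2 kN·m.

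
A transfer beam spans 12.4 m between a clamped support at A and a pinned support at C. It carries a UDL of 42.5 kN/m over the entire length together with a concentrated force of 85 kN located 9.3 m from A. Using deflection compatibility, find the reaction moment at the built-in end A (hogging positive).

M_A = 940.4 kN·m

Take the reaction at C as the redundant and release it; the primary structure is a cantilever fixed at A.
Deflection at C on the released cantilever, summing each load's contribution:
  UDL 42.5: wL⁴/(8EI) = 125599/EI
  point load 85 at a = 9.3: Pa²(3L − a)/(6EI) = 34185/EI
  δ_0 = 159784/EI
Tip deflection under a unit load at C: L³/(3EI) = 635.5/EI.
The prop prevents deflection at C: R_C = δ_0/δ_{CC} = 159784/635.5 = 251.4 kN.
Moment equilibrium about A: M_A = Σ(load moments about A) − R_C·L = 4058 − 251.4×12.4 = 940.4 kN·m.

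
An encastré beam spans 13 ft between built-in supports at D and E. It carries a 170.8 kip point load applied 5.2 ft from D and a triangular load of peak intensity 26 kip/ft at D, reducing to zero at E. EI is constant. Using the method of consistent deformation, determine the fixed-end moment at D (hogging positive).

M_D = 539.4 kip·ft

Release both end moments; the primary structure is a simply-supported span DE with redundants M_D and M_E.
End rotations of the released simple span under the applied load (×1/EI):
  at D: point load 170.8 at a = 5.2: Pab(L + b)/(6LEI) = 1847/EI
  at E: point load 170.8 at a = 5.2: Pab(L + a)/(6LEI) = 1616/EI
  at D: triangular load, peak 26: w₀L³/(45EI) = 1269/EI
  at E: triangular load, peak 26: 7w₀L³/(360EI) = 1111/EI
  θ_D0 = 3117/EI,  θ_E0 = 2727/EI
Flexibility coefficients: a unit moment at one end gives L/(3EI) there and L/(6EI) at the far end, so f₁₁ = f₂₂ = 4.333/EI and f₁₂ = f₂₁ = 2.167/EI.
Compatibility — zero rotation at each built-in end:
  4.333 M_D + 2.167 M_E = 3117
  2.167 M_D + 4.333 M_E = 2727
Solving the pair gives M_D = 539.4 kip·ft and M_E = 359.6 kip·ft (hogging).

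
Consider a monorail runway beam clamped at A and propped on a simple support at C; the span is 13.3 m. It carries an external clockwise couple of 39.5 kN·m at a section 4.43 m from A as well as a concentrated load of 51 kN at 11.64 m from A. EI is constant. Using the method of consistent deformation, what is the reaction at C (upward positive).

Take the reaction at C as the redundant and release it; the primary structure is a cantilever fixed at A.
Downward deflection at the released point C due to the loads:
  clockwise couple 39.5 at a = 4.43: M₀a(2L − a)/(2EI) = 1940/EI
  point load 51 at a = 11.64: Pa²(3L − a)/(6EI) = 32546/EI
  δ_0 = 34486/EI
Flexibility coefficient — unit upward force at C: δ_{CC} = L³/(3EI) = 784.2/EI.
Compatibility at C: δ_0 − R_C·δ_{CC} = 0, so R_C = 34486/784.2 = 43.97 kN.

R_C = 43.97 kN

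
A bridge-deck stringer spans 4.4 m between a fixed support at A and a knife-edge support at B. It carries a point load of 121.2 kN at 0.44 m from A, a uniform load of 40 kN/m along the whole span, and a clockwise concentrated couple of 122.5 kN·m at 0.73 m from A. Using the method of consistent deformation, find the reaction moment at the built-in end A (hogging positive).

Choose R_B as the redundant. The primary structure is the cantilever fixed at A.
Free-end deflection of the primary structure under the applied loading (downward +):
  point load 121.2 at a = 0.44: Pa²(3L − a)/(6EI) = 49.9/EI
  UDL 40: wL⁴/(8EI) = 1874/EI
  clockwise couple 122.5 at a = 0.73: M₀a(2L − a)/(2EI) = 360.8/EI
  δ_0 = 2285/EI
Flexibility coefficient — unit upward force at B: δ_{BB} = L³/(3EI) = 28.39/EI.
The prop prevents deflection at B: R_B = δ_0/δ_{BB} = 2285/28.39 = 80.47 kN.
Moment equilibrium about A: M_A = Σ(load moments about A) − R_B·L = 563 − 80.47×4.4 = 209 kN·m.

M_A = 209 kN·m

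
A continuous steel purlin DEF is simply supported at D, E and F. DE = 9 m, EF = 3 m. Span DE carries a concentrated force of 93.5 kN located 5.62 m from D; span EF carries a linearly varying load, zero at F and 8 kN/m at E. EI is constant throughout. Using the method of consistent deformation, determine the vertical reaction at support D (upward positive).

Release continuity at E by inserting a hinge; the redundant is the internal moment M_E. The primary structure is two simply-supported spans DE and EF.
Rotations at E on the released spans (each span's end-slope, ×1/EI):
  span DE: point load 93.5 at a = 5.62: Pab(L + a)/(6LEI) = 480.9/EI
  span EF: triangular load, peak 8: w₀L³/(45EI) = 4.8/EI
  relative rotation θ_0 = (480.9 + 4.8)/EI = 485.7/EI
A unit hogging moment at E produces rotation L₁/(3EI) + L₂/(3EI) = 4/EI.
Compatibility: M_E·(L₁+L₂)/(3EI) = θ_0, giving M_E = 121.4 kN·m (hogging).
Span DE, ΣM about D with M_E applied at E: R_E^{DE}·9 = 525.5 + 121.4, so R_E^{DE} = 71.88 kN and R_D = 93.5 − 71.88 = 21.62 kN.

R_D = 21.62 kN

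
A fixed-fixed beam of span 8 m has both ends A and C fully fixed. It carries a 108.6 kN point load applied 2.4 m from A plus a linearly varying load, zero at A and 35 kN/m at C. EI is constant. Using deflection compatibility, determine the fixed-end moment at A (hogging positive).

Release both end moments; the primary structure is a simply-supported span AC with redundants M_A and M_C.
Simple-span end rotations at A and C under the given loads:
  at A: point load 108.6 at a = 2.4: Pab(L + b)/(6LEI) = 413.5/EI
  at C: point load 108.6 at a = 2.4: Pab(L + a)/(6LEI) = 316.2/EI
  at A: triangular load, peak 35: 7w₀L³/(360EI) = 348.4/EI
  at C: triangular load, peak 35: w₀L³/(45EI) = 398.2/EI
  θ_A0 = 762/EI,  θ_C0 = 714.5/EI
Flexibility coefficients: a unit moment at one end gives L/(3EI) there and L/(6EI) at the far end, so f₁₁ = f₂₂ = 2.667/EI and f₁₂ = f₂₁ = 1.333/EI.
Compatibility — zero rotation at each built-in end:
  2.667 M_A + 1.333 M_C = 762
  1.333 M_A + 2.667 M_C = 714.5
Solving the pair gives M_A = 202.4 kN·m and M_C = 166.7 kN·m (hogging).

M_A = 202.4 kN·m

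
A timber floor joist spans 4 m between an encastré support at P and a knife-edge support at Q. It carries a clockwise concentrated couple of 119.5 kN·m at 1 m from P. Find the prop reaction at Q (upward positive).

R_Q = 19.61 kN

Release the roller at Q. Primary structure: cantilever fixed at P.
Downward deflection at the released point Q due to the loads:
  clockwise couple 119.5 at a = 1: M₀a(2L − a)/(2EI) = 418.2/EI
Tip deflection under a unit load at Q: L³/(3EI) = 21.33/EI.
The prop prevents deflection at Q: R_Q = δ_0/δ_{QQ} = 418.2/21.33 = 19.61 kN.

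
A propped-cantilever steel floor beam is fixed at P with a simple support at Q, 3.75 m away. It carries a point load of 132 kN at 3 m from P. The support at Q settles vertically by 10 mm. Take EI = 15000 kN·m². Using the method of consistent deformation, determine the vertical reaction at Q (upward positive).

Take the reaction at Q as the redundant and release it; the primary structure is a cantilever fixed at P.
Free-end deflection of the primary structure under the applied loading (downward +):
  point load 132 at a = 3: Pa²(3L − a)/(6EI) = 1634/EI
Tip deflection under a unit load at Q: L³/(3EI) = 17.58/EI.
With EI = 15000 kN·m²: δ_0 = 0.1089 m and δ_{QQ} = 0.001172 m/kN.
Compatibility — the beam at Q must follow the support down by 0.01 m: δ_0 − R_Q·δ_{QQ} = 0.01, so R_Q = (0.1089 − 0.01)/0.001172 = 84.39 kN.

R_Q = 84.39 kN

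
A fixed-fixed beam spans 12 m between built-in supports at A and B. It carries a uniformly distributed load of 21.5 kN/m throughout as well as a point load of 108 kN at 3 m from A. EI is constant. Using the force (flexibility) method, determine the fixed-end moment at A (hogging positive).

M_A = 440.2 kN·m

Take the two fixed-end moments M_A, M_B as redundants; the released structure is the simple span AB.
End rotations of the released simple span under the applied load (×1/EI):
  at A: UDL 21.5: wL³/(24EI) = 1548/EI
  at B: UDL 21.5: wL³/(24EI) = 1548/EI
  at A: point load 108 at a = 3: Pab(L + b)/(6LEI) = 850.5/EI
  at B: point load 108 at a = 3: Pab(L + a)/(6LEI) = 607.5/EI
  θ_A0 = 2398/EI,  θ_B0 = 2156/EI
Flexibility coefficients: a unit moment at one end gives L/(3EI) there and L/(6EI) at the far end, so f₁₁ = f₂₂ = 4/EI and f₁₂ = f₂₁ = 2/EI.
Compatibility — zero rotation at each built-in end:
  4 M_A + 2 M_B = 2398
  2 M_A + 4 M_B = 2156
Solving the pair gives M_A = 440.2 kN·m and M_B = 318.8 kN·m (hogging).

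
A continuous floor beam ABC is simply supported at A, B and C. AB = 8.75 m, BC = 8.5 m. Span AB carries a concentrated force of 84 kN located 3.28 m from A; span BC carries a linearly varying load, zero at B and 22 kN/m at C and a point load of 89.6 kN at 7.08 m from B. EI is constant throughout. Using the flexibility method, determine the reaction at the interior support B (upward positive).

R_B = 109.2 kN

Release continuity at B by inserting a hinge; the redundant is the internal moment M_B. The primary structure is two simply-supported spans AB and BC.
Discontinuity in slope at B on the released structure — sum the simple-span end rotations:
  span AB: point load 84 at a = 3.28: Pab(L + a)/(6LEI) = 345.3/EI
  span BC: triangular load, peak 22: 7w₀L³/(360EI) = 262.7/EI
  span BC: point load 89.6 at a = 7.08: Pab(L + b)/(6LEI) = 175.2/EI
  relative rotation θ_0 = (345.3 + 437.9)/EI = 783.3/EI
A unit hogging moment at B produces rotation L₁/(3EI) + L₂/(3EI) = 5.75/EI.
Slope continuity at B: θ_0 = M_B·5.75/EI, so M_B = 783.3/5.75 = 136.2 kN·m (hogging).
Span AB, ΣM about A with M_B applied at B: R_B^{AB}·8.75 = 275.5 + 136.2, so R_B^{AB} = 47.06 kN and R_A = 84 − 47.06 = 36.94 kN.
Span BC, ΣM about C: R_B^{BC}·8.5 = 392.1 + 136.2, so R_B^{BC} = 62.16 kN and R_C = 183.1 − 62.16 = 120.9 kN.
R_B = 47.06 + 62.16 = 109.2 kN.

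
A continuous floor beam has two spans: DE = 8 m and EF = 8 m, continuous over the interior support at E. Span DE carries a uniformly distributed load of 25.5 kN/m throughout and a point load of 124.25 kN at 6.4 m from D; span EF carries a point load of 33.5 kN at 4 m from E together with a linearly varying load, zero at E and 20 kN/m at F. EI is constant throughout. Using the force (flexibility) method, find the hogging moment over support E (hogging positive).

M_E = 236 kN·m

Release continuity at E by inserting a hinge; the redundant is the internal moment M_E. The primary structure is two simply-supported spans DE and EF.
Discontinuity in slope at E on the released structure — sum the simple-span end rotations:
  span DE: UDL 25.5: wL³/(24EI) = 544/EI
  span DE: point load 124.25 at a = 6.4: Pab(L + a)/(6LEI) = 381.7/EI
  span EF: point load 33.5 at a = 4: Pab(L + b)/(6LEI) = 134/EI
  span EF: triangular load, peak 20: 7w₀L³/(360EI) = 199.1/EI
  relative rotation θ_0 = (925.7 + 333.1)/EI = 1259/EI
A unit hogging moment at E produces rotation L₁/(3EI) + L₂/(3EI) = 5.333/EI.
Compatibility: M_E·(L₁+L₂)/(3EI) = θ_0, giving M_E = 236 kN·m (hogging).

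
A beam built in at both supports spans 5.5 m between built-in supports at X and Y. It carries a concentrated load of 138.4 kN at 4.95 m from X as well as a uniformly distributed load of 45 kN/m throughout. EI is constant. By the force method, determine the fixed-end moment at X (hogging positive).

Release both end moments; the primary structure is a simply-supported span XY with redundants M_X and M_Y.
On the primary (simply-supported) span, the end slopes from the loading are:
  at X: point load 138.4 at a = 4.95: Pab(L + b)/(6LEI) = 69.08/EI
  at Y: point load 138.4 at a = 4.95: Pab(L + a)/(6LEI) = 119.3/EI
  at X: UDL 45: wL³/(24EI) = 312/EI
  at Y: UDL 45: wL³/(24EI) = 312/EI
  θ_X0 = 381/EI,  θ_Y0 = 431.3/EI
Flexibility coefficients: a unit moment at one end gives L/(3EI) there and L/(6EI) at the far end, so f₁₁ = f₂₂ = 1.833/EI and f₁₂ = f₂₁ = 0.9167/EI.
Compatibility — zero rotation at each built-in end:
  1.833 M_X + 0.9167 M_Y = 381
  0.9167 M_X + 1.833 M_Y = 431.3
Solving the pair gives M_X = 120.3 kN·m and M_Y = 175.1 kN·m (hogging).

M_X = 120.3 kN·m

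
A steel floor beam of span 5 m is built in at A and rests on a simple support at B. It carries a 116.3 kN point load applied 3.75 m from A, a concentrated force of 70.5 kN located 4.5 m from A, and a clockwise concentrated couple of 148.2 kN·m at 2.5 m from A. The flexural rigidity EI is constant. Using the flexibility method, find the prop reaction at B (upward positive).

Release the roller at B. Primary structure: cantilever fixed at A.
Free-end deflection of the primary structure under the applied loading (downward +):
  point load 116.3 at a = 3.75: Pa²(3L − a)/(6EI) = 3067/EI
  point load 70.5 at a = 4.5: Pa²(3L − a)/(6EI) = 2498/EI
  clockwise couple 148.2 at a = 2.5: M₀a(2L − a)/(2EI) = 1389/EI
  δ_0 = 6954/EI
Flexibility coefficient — unit upward force at B: δ_{BB} = L³/(3EI) = 41.67/EI.
The prop prevents deflection at B: R_B = δ_0/δ_{BB} = 6954/41.67 = 166.9 kN.

R_B = 166.9 kN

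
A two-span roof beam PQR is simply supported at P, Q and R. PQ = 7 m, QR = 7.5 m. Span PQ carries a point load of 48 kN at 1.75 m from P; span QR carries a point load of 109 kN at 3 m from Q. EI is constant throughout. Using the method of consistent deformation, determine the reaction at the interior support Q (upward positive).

Take M_Q as the redundant. Released structure: two simple spans PQ and QR with a hinge at Q.
Discontinuity in slope at Q on the released structure — sum the simple-span end rotations:
  span PQ: point load 48 at a = 1.75: Pab(L + a)/(6LEI) = 91.88/EI
  span QR: point load 109 at a = 3: Pab(L + b)/(6LEI) = 392.4/EI
  relative rotation θ_0 = (91.88 + 392.4)/EI = 484.3/EI
A unit hogging moment at Q produces rotation L₁/(3EI) + L₂/(3EI) = 4.833/EI.
Compatibility: M_Q·(L₁+L₂)/(3EI) = θ_0, giving M_Q = 100.2 kN·m (hogging).
Span PQ, ΣM about P with M_Q applied at Q: R_Q^{PQ}·7 = 84 + 100.2, so R_Q^{PQ} = 26.31 kN and R_P = 48 − 26.31 = 21.69 kN.
Span QR, ΣM about R: R_Q^{QR}·7.5 = 490.5 + 100.2, so R_Q^{QR} = 78.76 kN and R_R = 109 − 78.76 = 30.24 kN.
R_Q = 26.31 + 78.76 = 105.1 kN.

R_Q = 105.1 kN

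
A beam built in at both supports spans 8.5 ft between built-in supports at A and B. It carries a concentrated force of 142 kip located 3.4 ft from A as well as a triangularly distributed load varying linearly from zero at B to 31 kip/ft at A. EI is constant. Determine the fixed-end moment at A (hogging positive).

M_A = 285.8 kip·ft

Release both end moments; the primary structure is a simply-supported span AB with redundants M_A and M_B.
Simple-span end rotations at A and B under the given loads:
  at A: point load 142 at a = 3.4: Pab(L + b)/(6LEI) = 656.6/EI
  at B: point load 142 at a = 3.4: Pab(L + a)/(6LEI) = 574.5/EI
  at A: triangular load, peak 31: w₀L³/(45EI) = 423.1/EI
  at B: triangular load, peak 31: 7w₀L³/(360EI) = 370.2/EI
  θ_A0 = 1080/EI,  θ_B0 = 944.7/EI
Flexibility coefficients: a unit moment at one end gives L/(3EI) there and L/(6EI) at the far end, so f₁₁ = f₂₂ = 2.833/EI and f₁₂ = f₂₁ = 1.417/EI.
Compatibility — zero rotation at each built-in end:
  2.833 M_A + 1.417 M_B = 1080
  1.417 M_A + 2.833 M_B = 944.7
Solving the pair gives M_A = 285.8 kip·ft and M_B = 190.5 kip·ft (hogging).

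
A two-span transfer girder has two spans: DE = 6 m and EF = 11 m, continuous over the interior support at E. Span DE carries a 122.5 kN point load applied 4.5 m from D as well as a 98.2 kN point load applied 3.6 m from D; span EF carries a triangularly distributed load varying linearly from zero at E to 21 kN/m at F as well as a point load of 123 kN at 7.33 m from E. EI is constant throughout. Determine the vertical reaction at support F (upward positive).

Release continuity at E by inserting a hinge; the redundant is the internal moment M_E. The primary structure is two simply-supported spans DE and EF.
Discontinuity in slope at E on the released structure — sum the simple-span end rotations:
  span DE: point load 122.5 at a = 4.5: Pab(L + a)/(6LEI) = 241.2/EI
  span DE: point load 98.2 at a = 3.6: Pab(L + a)/(6LEI) = 226.3/EI
  span EF: triangular load, peak 21: 7w₀L³/(360EI) = 543.5/EI
  span EF: point load 123 at a = 7.33: Pab(L + b)/(6LEI) = 735.5/EI
  relative rotation θ_0 = (467.4 + 1279)/EI = 1746/EI
A unit hogging moment at E produces rotation L₁/(3EI) + L₂/(3EI) = 5.667/EI.
Compatibility: M_E·(L₁+L₂)/(3EI) = θ_0, giving M_E = 308.2 kN·m (hogging).
Span EF, ΣM about F: R_E^{EF}·11 = 874.9 + 308.2, so R_E^{EF} = 107.6 kN and R_F = 238.5 − 107.6 = 130.9 kN.

R_F = 130.9 kN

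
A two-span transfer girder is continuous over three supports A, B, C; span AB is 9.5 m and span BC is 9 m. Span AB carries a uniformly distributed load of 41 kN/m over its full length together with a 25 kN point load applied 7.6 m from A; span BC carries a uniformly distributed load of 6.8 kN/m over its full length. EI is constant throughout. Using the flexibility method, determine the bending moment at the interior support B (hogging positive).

Take M_B as the redundant. Released structure: two simple spans AB and BC with a hinge at B.
Rotations at B on the released spans (each span's end-slope, ×1/EI):
  span AB: UDL 41: wL³/(24EI) = 1465/EI
  span AB: point load 25 at a = 7.6: Pab(L + a)/(6LEI) = 108.3/EI
  span BC: UDL 6.8: wL³/(24EI) = 206.6/EI
  relative rotation θ_0 = (1573 + 206.6)/EI = 1780/EI
A unit hogging moment at B produces rotation L₁/(3EI) + L₂/(3EI) = 6.167/EI.
Compatibility: M_B·(L₁+L₂)/(3EI) = θ_0, giving M_B = 288.6 kN·m (hogging).

M_B = 288.6 kN·m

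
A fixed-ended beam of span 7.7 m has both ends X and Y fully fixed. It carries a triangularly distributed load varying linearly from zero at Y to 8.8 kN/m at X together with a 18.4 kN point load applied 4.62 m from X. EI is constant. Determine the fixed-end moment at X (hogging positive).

M_X = 39.69 kN·m

Take the two fixed-end moments M_X, M_Y as redundants; the released structure is the simple span XY.
Simple-span end rotations at X and Y under the given loads:
  at X: triangular load, peak 8.8: w₀L³/(45EI) = 89.28/EI
  at Y: triangular load, peak 8.8: 7w₀L³/(360EI) = 78.12/EI
  at X: point load 18.4 at a = 4.62: Pab(L + b)/(6LEI) = 61.09/EI
  at Y: point load 18.4 at a = 4.62: Pab(L + a)/(6LEI) = 69.82/EI
  θ_X0 = 150.4/EI,  θ_Y0 = 147.9/EI
Flexibility coefficients: a unit moment at one end gives L/(3EI) there and L/(6EI) at the far end, so f₁₁ = f₂₂ = 2.567/EI and f₁₂ = f₂₁ = 1.283/EI.
Compatibility — zero rotation at each built-in end:
  2.567 M_X + 1.283 M_Y = 150.4
  1.283 M_X + 2.567 M_Y = 147.9
Solving the pair gives M_X = 39.69 kN·m and M_Y = 37.79 kN·m (hogging).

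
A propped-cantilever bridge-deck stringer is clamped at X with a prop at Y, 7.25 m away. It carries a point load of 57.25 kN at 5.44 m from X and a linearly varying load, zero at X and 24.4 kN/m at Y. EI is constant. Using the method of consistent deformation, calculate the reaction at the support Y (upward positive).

R_Y = 84.9 kN

Choose R_Y as the redundant. The primary structure is the cantilever fixed at X.
Primary-structure tip deflection at Y by superposition:
  point load 57.25 at a = 5.44: Pa²(3L − a)/(6EI) = 4605/EI
  triangular load, peak 24.4 at the free end: 11w₀L⁴/(120EI) = 6179/EI
  δ_0 = 10785/EI
Flexibility coefficient — unit upward force at Y: δ_{YY} = L³/(3EI) = 127/EI.
The prop prevents deflection at Y: R_Y = δ_0/δ_{YY} = 10785/127 = 84.9 kN.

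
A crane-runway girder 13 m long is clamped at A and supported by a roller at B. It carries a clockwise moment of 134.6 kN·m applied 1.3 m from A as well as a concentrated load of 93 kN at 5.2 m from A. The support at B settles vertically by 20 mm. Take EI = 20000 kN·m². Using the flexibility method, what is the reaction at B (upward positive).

R_B = 21.75 kN

Remove the prop at B; the released (primary) structure is a cantilever built in at A.
Deflection at B on the released cantilever, summing each load's contribution:
  clockwise couple 134.6 at a = 1.3: M₀a(2L − a)/(2EI) = 2161/EI
  point load 93 at a = 5.2: Pa²(3L − a)/(6EI) = 14166/EI
  δ_0 = 16327/EI
Flexibility coefficient — unit upward force at B: δ_{BB} = L³/(3EI) = 732.3/EI.
With EI = 20000 kN·m²: δ_0 = 0.81636 m and δ_{BB} = 0.036617 m/kN.
Compatibility — the beam at B must follow the support down by 0.02 m: δ_0 − R_B·δ_{BB} = 0.02, so R_B = (0.81636 − 0.02)/0.036617 = 21.75 kN.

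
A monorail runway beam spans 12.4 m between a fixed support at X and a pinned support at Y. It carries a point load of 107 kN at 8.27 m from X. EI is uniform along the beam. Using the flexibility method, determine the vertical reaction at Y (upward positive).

Release the roller at Y. Primary structure: cantilever fixed at X.
Deflection at Y on the released cantilever, summing each load's contribution:
  point load 107 at a = 8.27: Pa²(3L − a)/(6EI) = 35285/EI
Flexibility coefficient — unit upward force at Y: δ_{YY} = L³/(3EI) = 635.5/EI.
Compatibility at Y: δ_0 − R_Y·δ_{YY} = 0, so R_Y = 35285/635.5 = 55.52 kN.

R_Y = 55.52 kN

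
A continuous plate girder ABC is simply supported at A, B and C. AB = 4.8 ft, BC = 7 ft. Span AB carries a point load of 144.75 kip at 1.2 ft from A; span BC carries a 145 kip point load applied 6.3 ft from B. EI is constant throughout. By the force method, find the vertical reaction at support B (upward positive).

R_B = 72.79 kip

Take M_B as the redundant. Released structure: two simple spans AB and BC with a hinge at B.
End slopes at the hinge B, treating each span as simply supported:
  span AB: point load 144.75 at a = 1.2: Pab(L + a)/(6LEI) = 130.3/EI
  span BC: point load 145 at a = 6.3: Pab(L + b)/(6LEI) = 117.2/EI
  relative rotation θ_0 = (130.3 + 117.2)/EI = 247.5/EI
A unit hogging moment at B produces rotation L₁/(3EI) + L₂/(3EI) = 3.933/EI.
Compatibility: M_B·(L₁+L₂)/(3EI) = θ_0, giving M_B = 62.93 kip·ft (hogging).
Span AB, ΣM about A with M_B applied at B: R_B^{AB}·4.8 = 173.7 + 62.93, so R_B^{AB} = 49.3 kip and R_A = 144.8 − 49.3 = 95.45 kip.
Span BC, ΣM about C: R_B^{BC}·7 = 101.5 + 62.93, so R_B^{BC} = 23.49 kip and R_C = 145 − 23.49 = 121.5 kip.
R_B = 49.3 + 23.49 = 72.79 kip.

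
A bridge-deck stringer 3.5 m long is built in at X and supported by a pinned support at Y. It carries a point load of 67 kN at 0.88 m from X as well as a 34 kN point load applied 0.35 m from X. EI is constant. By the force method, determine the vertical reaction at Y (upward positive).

Choose R_Y as the redundant. The primary structure is the cantilever fixed at X.
Primary-structure tip deflection at Y by superposition:
  point load 67 at a = 0.88: Pa²(3L − a)/(6EI) = 83.19/EI
  point load 34 at a = 0.35: Pa²(3L − a)/(6EI) = 7.046/EI
  δ_0 = 90.23/EI
Tip deflection under a unit load at Y: L³/(3EI) = 14.29/EI.
Compatibility at Y: δ_0 − R_Y·δ_{YY} = 0, so R_Y = 90.23/14.29 = 6.314 kN.

R_Y = 6.314 kN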